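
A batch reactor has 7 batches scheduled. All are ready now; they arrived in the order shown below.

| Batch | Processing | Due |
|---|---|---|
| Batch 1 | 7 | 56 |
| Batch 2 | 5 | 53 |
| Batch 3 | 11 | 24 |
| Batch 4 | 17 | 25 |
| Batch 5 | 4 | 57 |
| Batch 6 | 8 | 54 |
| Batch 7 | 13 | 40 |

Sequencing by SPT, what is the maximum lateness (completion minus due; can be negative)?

SPT (increasing processing time): Batch 5 Batch 2 Batch 1 Batch 6 Batch 3 Batch 7 Batch 4.
Batch 5: 0→4, due 57, lateness -53
Batch 2: 4→9, due 53, lateness -44
Batch 1: 9→16, due 56, lateness -40
Batch 6: 16→24, due 54, lateness -30
Batch 3: 24→35, due 24, lateness 11
Batch 7: 35→48, due 40, lateness 8
Batch 4: 48→65, due 25, lateness 40
Maximum = 40.

40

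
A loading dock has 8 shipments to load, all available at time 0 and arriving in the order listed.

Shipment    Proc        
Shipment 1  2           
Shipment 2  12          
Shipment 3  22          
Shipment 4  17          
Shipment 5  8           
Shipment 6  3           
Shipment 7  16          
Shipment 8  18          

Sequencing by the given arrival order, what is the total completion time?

408

FIFO (arrival order): Shipment 1 Shipment 2 Shipment 3 Shipment 4 Shipment 5 Shipment 6 Shipment 7 Shipment 8.
Shipment 1: 0→2
Shipment 2: 2→14
Shipment 3: 14→36
Shipment 4: 36→53
Shipment 5: 53→61
Shipment 6: 61→64
Shipment 7: 64→80
Shipment 8: 80→98
Sum = 2+14+36+53+61+64+80+98 = 408.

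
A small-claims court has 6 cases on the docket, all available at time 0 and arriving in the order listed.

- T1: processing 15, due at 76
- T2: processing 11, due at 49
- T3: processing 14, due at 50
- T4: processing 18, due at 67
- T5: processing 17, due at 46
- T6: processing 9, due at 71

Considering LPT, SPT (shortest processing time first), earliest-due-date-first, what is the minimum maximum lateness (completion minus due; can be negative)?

8

LPT (decreasing processing time): T4 T5 T1 T3 T2 T6.
T4: 0→18, due 67, lateness -49
T5: 18→35, due 46, lateness -11
T1: 35→50, due 76, lateness -26
T3: 50→64, due 50, lateness 14
T2: 64→75, due 49, lateness 26
T6: 75→84, due 71, lateness 13
Maximum = 26.
SPT (increasing processing time): T6 T2 T3 T1 T5 T4.
T6: 0→9, due 71, lateness -62
T2: 9→20, due 49, lateness -29
T3: 20→34, due 50, lateness -16
T1: 34→49, due 76, lateness -27
T5: 49→66, due 46, lateness 20
T4: 66→84, due 67, lateness 17
Maximum = 20.
EDD (increasing due date): T5 T2 T3 T4 T6 T1.
T5: 0→17, due 46, lateness -29
T2: 17→28, due 49, lateness -21
T3: 28→42, due 50, lateness -8
T4: 42→60, due 67, lateness -7
T6: 60→69, due 71, lateness -2
T1: 69→84, due 76, lateness 8
Maximum = 8.
LPT 26, SPT 20, EDD 8 → minimum 8.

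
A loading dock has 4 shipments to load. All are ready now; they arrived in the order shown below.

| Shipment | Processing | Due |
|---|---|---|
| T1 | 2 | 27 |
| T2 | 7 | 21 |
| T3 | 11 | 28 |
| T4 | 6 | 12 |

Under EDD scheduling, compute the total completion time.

EDD (increasing due date): T4 T2 T1 T3.
T4: 0→6
T2: 6→13
T1: 13→15
T3: 15→26
Sum = 6+13+15+26 = 60.

60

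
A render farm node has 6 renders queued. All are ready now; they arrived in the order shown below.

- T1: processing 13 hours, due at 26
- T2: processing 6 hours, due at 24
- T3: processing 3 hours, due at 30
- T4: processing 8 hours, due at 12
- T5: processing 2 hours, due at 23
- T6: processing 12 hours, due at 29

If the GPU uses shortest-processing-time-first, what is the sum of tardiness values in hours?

27

SPT (increasing processing time): T5 T3 T2 T4 T6 T1.
T5: 0→2, due 23, tardiness 0
T3: 2→5, due 30, tardiness 0
T2: 5→11, due 24, tardiness 0
T4: 11→19, due 12, tardiness 7
T6: 19→31, due 29, tardiness 2
T1: 31→44, due 26, tardiness 18
Sum = 0+0+0+7+2+18 = 27.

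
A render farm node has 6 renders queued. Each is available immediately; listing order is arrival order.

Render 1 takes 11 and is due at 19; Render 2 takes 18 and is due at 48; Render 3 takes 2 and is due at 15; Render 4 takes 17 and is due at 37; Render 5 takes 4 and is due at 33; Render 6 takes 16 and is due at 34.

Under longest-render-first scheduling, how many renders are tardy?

LPT (decreasing processing time): Render 2 Render 4 Render 6 Render 1 Render 5 Render 3.
Render 2: 0→18, due 48, tardiness 0
Render 4: 18→35, due 37, tardiness 0
Render 6: 35→51, due 34, tardiness 17
Render 1: 51→62, due 19, tardiness 43
Render 5: 62→66, due 33, tardiness 33
Render 3: 66→68, due 15, tardiness 53
Late renders: 4.

4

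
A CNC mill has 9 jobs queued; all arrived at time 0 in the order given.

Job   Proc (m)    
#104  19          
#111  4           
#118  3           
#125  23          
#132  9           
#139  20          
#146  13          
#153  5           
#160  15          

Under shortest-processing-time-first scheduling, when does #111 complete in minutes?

SPT (increasing processing time): #118 #111 #153 #132 #146 #160 #104 #139 #125.
#118: 0→3
#111: 3→7

7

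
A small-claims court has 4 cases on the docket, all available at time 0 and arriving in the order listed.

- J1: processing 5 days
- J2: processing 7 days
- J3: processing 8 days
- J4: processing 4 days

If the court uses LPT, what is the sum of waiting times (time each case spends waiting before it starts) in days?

LPT (decreasing processing time): J3 J2 J1 J4.
J3: waits 0, runs 0→8
J2: waits 8, runs 8→15
J1: waits 15, runs 15→20
J4: waits 20, runs 20→24
Sum = 0+8+15+20 = 43.

43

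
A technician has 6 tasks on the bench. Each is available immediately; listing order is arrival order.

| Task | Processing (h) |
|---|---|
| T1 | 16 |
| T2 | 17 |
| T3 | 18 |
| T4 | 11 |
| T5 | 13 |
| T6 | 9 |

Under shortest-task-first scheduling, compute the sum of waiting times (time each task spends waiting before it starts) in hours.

SPT (increasing processing time): T6 T4 T5 T1 T2 T3.
T6: waits 0, runs 0→9
T4: waits 9, runs 9→20
T5: waits 20, runs 20→33
T1: waits 33, runs 33→49
T2: waits 49, runs 49→66
T3: waits 66, runs 66→84
Sum = 0+9+20+33+49+66 = 177.

177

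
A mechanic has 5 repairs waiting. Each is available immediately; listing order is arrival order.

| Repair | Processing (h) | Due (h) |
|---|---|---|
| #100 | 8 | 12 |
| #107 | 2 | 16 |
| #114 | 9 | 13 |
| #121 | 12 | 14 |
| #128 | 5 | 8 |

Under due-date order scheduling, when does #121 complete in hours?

34

EDD (increasing due date): #128 #100 #114 #121 #107.
#128: 0→5
#100: 5→13
#114: 13→22
#121: 22→34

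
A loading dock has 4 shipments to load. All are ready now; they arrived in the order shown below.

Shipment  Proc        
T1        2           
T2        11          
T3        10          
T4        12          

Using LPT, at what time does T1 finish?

35

LPT (decreasing processing time): T4 T2 T3 T1.
T4: 0→12
T2: 12→23
T3: 23→33
T1: 33→35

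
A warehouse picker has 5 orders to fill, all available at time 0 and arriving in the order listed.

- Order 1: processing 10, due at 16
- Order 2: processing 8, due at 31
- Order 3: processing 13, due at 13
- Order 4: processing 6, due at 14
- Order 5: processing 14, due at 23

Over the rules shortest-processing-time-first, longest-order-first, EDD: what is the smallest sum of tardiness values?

58

SPT (increasing processing time): Order 4 Order 2 Order 1 Order 3 Order 5.
Order 4: 0→6, due 14, tardiness 0
Order 2: 6→14, due 31, tardiness 0
Order 1: 14→24, due 16, tardiness 8
Order 3: 24→37, due 13, tardiness 24
Order 5: 37→51, due 23, tardiness 28
Sum = 0+0+8+24+28 = 60.
LPT (decreasing processing time): Order 5 Order 3 Order 1 Order 2 Order 4.
Order 5: 0→14, due 23, tardiness 0
Order 3: 14→27, due 13, tardiness 14
Order 1: 27→37, due 16, tardiness 21
Order 2: 37→45, due 31, tardiness 14
Order 4: 45→51, due 14, tardiness 37
Sum = 0+14+21+14+37 = 86.
EDD (increasing due date): Order 3 Order 4 Order 1 Order 5 Order 2.
Order 3: 0→13, due 13, tardiness 0
Order 4: 13→19, due 14, tardiness 5
Order 1: 19→29, due 16, tardiness 13
Order 5: 29→43, due 23, tardiness 20
Order 2: 43→51, due 31, tardiness 20
Sum = 0+5+13+20+20 = 58.
SPT 60, LPT 86, EDD 58 → minimum 58.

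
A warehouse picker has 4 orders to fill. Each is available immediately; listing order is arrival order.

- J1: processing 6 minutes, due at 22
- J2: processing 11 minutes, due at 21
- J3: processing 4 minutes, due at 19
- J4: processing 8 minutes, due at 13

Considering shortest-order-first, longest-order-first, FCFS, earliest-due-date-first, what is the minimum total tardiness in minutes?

9

SPT (increasing processing time): J3 J1 J4 J2.
J3: 0→4, due 19, tardiness 0
J1: 4→10, due 22, tardiness 0
J4: 10→18, due 13, tardiness 5
J2: 18→29, due 21, tardiness 8
Sum = 0+0+5+8 = 13.
LPT (decreasing processing time): J2 J4 J1 J3.
J2: 0→11, due 21, tardiness 0
J4: 11→19, due 13, tardiness 6
J1: 19→25, due 22, tardiness 3
J3: 25→29, due 19, tardiness 10
Sum = 0+6+3+10 = 19.
FIFO (arrival order): J1 J2 J3 J4.
J1: 0→6, due 22, tardiness 0
J2: 6→17, due 21, tardiness 0
J3: 17→21, due 19, tardiness 2
J4: 21→29, due 13, tardiness 16
Sum = 0+0+2+16 = 18.
EDD (increasing due date): J4 J3 J2 J1.
J4: 0→8, due 13, tardiness 0
J3: 8→12, due 19, tardiness 0
J2: 12→23, due 21, tardiness 2
J1: 23→29, due 22, tardiness 7
Sum = 0+0+2+7 = 9.
SPT 13, LPT 19, FIFO 18, EDD 9 → minimum 9.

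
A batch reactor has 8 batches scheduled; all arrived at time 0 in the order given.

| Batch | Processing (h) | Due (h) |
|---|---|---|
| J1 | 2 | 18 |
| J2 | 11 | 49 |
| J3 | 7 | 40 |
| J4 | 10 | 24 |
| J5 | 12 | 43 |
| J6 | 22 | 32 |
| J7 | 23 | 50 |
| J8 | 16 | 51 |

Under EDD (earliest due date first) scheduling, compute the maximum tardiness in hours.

EDD (increasing due date): J1 J4 J6 J3 J5 J2 J7 J8.
J1: 0→2, due 18, tardiness 0
J4: 2→12, due 24, tardiness 0
J6: 12→34, due 32, tardiness 2
J3: 34→41, due 40, tardiness 1
J5: 41→53, due 43, tardiness 10
J2: 53→64, due 49, tardiness 15
J7: 64→87, due 50, tardiness 37
J8: 87→103, due 51, tardiness 52
Maximum = 52.

52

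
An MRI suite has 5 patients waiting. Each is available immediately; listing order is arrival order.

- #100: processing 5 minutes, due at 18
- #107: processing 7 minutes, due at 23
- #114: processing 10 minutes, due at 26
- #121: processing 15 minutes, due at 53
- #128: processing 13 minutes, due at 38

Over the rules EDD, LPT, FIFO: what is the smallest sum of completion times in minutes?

EDD (increasing due date): #100 #107 #114 #128 #121.
#100: 0→5
#107: 5→12
#114: 12→22
#128: 22→35
#121: 35→50
Sum = 5+12+22+35+50 = 124.
LPT (decreasing processing time): #121 #128 #114 #107 #100.
#121: 0→15
#128: 15→28
#114: 28→38
#107: 38→45
#100: 45→50
Sum = 15+28+38+45+50 = 176.
FIFO (arrival order): #100 #107 #114 #121 #128.
#100: 0→5
#107: 5→12
#114: 12→22
#121: 22→37
#128: 37→50
Sum = 5+12+22+37+50 = 126.
EDD 124, LPT 176, FIFO 126 → minimum 124.

124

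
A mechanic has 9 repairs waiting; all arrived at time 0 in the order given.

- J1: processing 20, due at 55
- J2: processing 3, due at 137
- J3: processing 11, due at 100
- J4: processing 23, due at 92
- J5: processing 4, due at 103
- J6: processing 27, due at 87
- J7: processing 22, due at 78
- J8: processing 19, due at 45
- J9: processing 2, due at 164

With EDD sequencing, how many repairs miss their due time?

EDD (increasing due date): J8 J1 J7 J6 J4 J3 J5 J2 J9.
J8: 0→19, due 45, tardiness 0
J1: 19→39, due 55, tardiness 0
J7: 39→61, due 78, tardiness 0
J6: 61→88, due 87, tardiness 1
J4: 88→111, due 92, tardiness 19
J3: 111→122, due 100, tardiness 22
J5: 122→126, due 103, tardiness 23
J2: 126→129, due 137, tardiness 0
J9: 129→131, due 164, tardiness 0
Late repairs: 4.

4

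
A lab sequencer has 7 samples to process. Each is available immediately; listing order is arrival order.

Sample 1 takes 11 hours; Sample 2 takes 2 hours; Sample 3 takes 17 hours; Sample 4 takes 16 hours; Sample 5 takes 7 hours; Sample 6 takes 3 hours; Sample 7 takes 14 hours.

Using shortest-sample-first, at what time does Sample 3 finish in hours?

SPT (increasing processing time): Sample 2 Sample 6 Sample 5 Sample 1 Sample 7 Sample 4 Sample 3.
Sample 2: 0→2
Sample 6: 2→5
Sample 5: 5→12
Sample 1: 12→23
Sample 7: 23→37
Sample 4: 37→53
Sample 3: 53→70

70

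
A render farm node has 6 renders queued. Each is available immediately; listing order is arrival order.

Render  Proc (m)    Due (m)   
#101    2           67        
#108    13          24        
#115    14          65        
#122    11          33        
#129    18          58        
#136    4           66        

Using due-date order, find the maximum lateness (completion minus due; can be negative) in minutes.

EDD (increasing due date): #108 #122 #129 #115 #136 #101.
#108: 0→13, due 24, lateness -11
#122: 13→24, due 33, lateness -9
#129: 24→42, due 58, lateness -16
#115: 42→56, due 65, lateness -9
#136: 56→60, due 66, lateness -6
#101: 60→62, due 67, lateness -5
Maximum = -5.

-5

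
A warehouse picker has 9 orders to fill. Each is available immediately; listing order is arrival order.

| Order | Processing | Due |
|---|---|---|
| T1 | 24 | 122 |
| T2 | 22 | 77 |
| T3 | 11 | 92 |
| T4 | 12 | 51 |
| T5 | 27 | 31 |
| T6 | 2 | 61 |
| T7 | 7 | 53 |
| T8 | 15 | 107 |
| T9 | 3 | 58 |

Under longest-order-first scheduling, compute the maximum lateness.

LPT (decreasing processing time): T5 T1 T2 T8 T4 T3 T7 T9 T6.
T5: 0→27, due 31, lateness -4
T1: 27→51, due 122, lateness -71
T2: 51→73, due 77, lateness -4
T8: 73→88, due 107, lateness -19
T4: 88→100, due 51, lateness 49
T3: 100→111, due 92, lateness 19
T7: 111→118, due 53, lateness 65
T9: 118→121, due 58, lateness 63
T6: 121→123, due 61, lateness 62
Maximum = 65.

65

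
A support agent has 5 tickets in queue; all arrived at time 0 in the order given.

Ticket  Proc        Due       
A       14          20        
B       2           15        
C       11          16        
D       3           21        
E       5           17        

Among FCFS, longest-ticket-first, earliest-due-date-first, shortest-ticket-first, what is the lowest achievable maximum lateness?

FIFO (arrival order): A B C D E.
A: 0→14, due 20, lateness -6
B: 14→16, due 15, lateness 1
C: 16→27, due 16, lateness 11
D: 27→30, due 21, lateness 9
E: 30→35, due 17, lateness 18
Maximum = 18.
LPT (decreasing processing time): A C E D B.
A: 0→14, due 20, lateness -6
C: 14→25, due 16, lateness 9
E: 25→30, due 17, lateness 13
D: 30→33, due 21, lateness 12
B: 33→35, due 15, lateness 20
Maximum = 20.
EDD (increasing due date): B C E A D.
B: 0→2, due 15, lateness -13
C: 2→13, due 16, lateness -3
E: 13→18, due 17, lateness 1
A: 18→32, due 20, lateness 12
D: 32→35, due 21, lateness 14
Maximum = 14.
SPT (increasing processing time): B D E C A.
B: 0→2, due 15, lateness -13
D: 2→5, due 21, lateness -16
E: 5→10, due 17, lateness -7
C: 10→21, due 16, lateness 5
A: 21→35, due 20, lateness 15
Maximum = 15.
FIFO 18, LPT 20, EDD 14, SPT 15 → minimum 14.

14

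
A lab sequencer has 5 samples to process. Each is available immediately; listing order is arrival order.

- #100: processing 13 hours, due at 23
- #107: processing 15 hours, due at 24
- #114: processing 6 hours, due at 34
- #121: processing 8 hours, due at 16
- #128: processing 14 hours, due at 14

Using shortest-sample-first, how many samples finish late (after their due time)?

SPT (increasing processing time): #114 #121 #100 #128 #107.
#114: 0→6, due 34, tardiness 0
#121: 6→14, due 16, tardiness 0
#100: 14→27, due 23, tardiness 4
#128: 27→41, due 14, tardiness 27
#107: 41→56, due 24, tardiness 32
Late samples: 3.

3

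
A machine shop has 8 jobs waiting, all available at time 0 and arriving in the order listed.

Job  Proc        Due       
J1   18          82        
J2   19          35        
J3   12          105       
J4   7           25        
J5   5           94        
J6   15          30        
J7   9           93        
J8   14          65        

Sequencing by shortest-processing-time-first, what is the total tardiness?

SPT (increasing processing time): J5 J4 J7 J3 J8 J6 J1 J2.
J5: 0→5, due 94, tardiness 0
J4: 5→12, due 25, tardiness 0
J7: 12→21, due 93, tardiness 0
J3: 21→33, due 105, tardiness 0
J8: 33→47, due 65, tardiness 0
J6: 47→62, due 30, tardiness 32
J1: 62→80, due 82, tardiness 0
J2: 80→99, due 35, tardiness 64
Sum = 0+0+0+0+0+32+0+64 = 96.

96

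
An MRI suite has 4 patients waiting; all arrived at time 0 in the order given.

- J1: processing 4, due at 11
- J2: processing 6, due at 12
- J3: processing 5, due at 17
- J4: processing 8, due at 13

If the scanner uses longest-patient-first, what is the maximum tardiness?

LPT (decreasing processing time): J4 J2 J3 J1.
J4: 0→8, due 13, tardiness 0
J2: 8→14, due 12, tardiness 2
J3: 14→19, due 17, tardiness 2
J1: 19→23, due 11, tardiness 12
Maximum = 12.

12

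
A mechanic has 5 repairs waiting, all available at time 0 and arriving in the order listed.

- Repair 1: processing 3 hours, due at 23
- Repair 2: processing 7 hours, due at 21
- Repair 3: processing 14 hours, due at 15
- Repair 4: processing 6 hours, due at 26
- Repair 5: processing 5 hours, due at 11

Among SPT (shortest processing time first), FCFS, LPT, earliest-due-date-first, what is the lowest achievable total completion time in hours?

81

SPT (increasing processing time): Repair 1 Repair 5 Repair 4 Repair 2 Repair 3.
Repair 1: 0→3
Repair 5: 3→8
Repair 4: 8→14
Repair 2: 14→21
Repair 3: 21→35
Sum = 3+8+14+21+35 = 81.
FIFO (arrival order): Repair 1 Repair 2 Repair 3 Repair 4 Repair 5.
Repair 1: 0→3
Repair 2: 3→10
Repair 3: 10→24
Repair 4: 24→30
Repair 5: 30→35
Sum = 3+10+24+30+35 = 102.
LPT (decreasing processing time): Repair 3 Repair 2 Repair 4 Repair 5 Repair 1.
Repair 3: 0→14
Repair 2: 14→21
Repair 4: 21→27
Repair 5: 27→32
Repair 1: 32→35
Sum = 14+21+27+32+35 = 129.
EDD (increasing due date): Repair 5 Repair 3 Repair 2 Repair 1 Repair 4.
Repair 5: 0→5
Repair 3: 5→19
Repair 2: 19→26
Repair 1: 26→29
Repair 4: 29→35
Sum = 5+19+26+29+35 = 114.
SPT 81, FIFO 102, LPT 129, EDD 114 → minimum 81.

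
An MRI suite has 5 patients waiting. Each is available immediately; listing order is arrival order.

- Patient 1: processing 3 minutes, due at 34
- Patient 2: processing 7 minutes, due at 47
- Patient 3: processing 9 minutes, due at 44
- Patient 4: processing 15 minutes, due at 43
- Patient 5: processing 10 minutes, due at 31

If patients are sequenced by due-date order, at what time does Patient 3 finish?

EDD (increasing due date): Patient 5 Patient 1 Patient 4 Patient 3 Patient 2.
Patient 5: 0→10
Patient 1: 10→13
Patient 4: 13→28
Patient 3: 28→37

37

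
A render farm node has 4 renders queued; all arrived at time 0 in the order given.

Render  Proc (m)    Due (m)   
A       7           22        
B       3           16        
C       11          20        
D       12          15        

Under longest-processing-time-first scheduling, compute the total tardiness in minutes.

LPT (decreasing processing time): D C A B.
D: 0→12, due 15, tardiness 0
C: 12→23, due 20, tardiness 3
A: 23→30, due 22, tardiness 8
B: 30→33, due 16, tardiness 17
Sum = 0+3+8+17 = 28.

28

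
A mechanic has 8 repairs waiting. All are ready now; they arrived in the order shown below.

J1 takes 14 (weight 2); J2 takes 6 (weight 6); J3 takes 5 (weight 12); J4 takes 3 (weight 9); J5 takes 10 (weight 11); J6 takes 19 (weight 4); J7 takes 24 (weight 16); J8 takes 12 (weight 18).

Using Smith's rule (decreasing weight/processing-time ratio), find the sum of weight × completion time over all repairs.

2491

WSPT (decreasing weight/processing-time ratio): J4 J3 J8 J5 J2 J7 J6 J1.
J4: finishes 3, weight 9, w·C = 27
J3: finishes 8, weight 12, w·C = 96
J8: finishes 20, weight 18, w·C = 360
J5: finishes 30, weight 11, w·C = 330
J2: finishes 36, weight 6, w·C = 216
J7: finishes 60, weight 16, w·C = 960
J6: finishes 79, weight 4, w·C = 316
J1: finishes 93, weight 2, w·C = 186
Sum = 27+96+360+330+216+960+316+186 = 2491.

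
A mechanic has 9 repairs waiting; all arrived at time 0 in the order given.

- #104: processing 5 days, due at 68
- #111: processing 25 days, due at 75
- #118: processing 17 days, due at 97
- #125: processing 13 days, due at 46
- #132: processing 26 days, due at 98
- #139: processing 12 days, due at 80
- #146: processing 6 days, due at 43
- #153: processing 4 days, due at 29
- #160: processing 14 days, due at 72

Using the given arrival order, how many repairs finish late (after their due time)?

5

FIFO (arrival order): #104 #111 #118 #125 #132 #139 #146 #153 #160.
#104: 0→5, due 68, tardiness 0
#111: 5→30, due 75, tardiness 0
#118: 30→47, due 97, tardiness 0
#125: 47→60, due 46, tardiness 14
#132: 60→86, due 98, tardiness 0
#139: 86→98, due 80, tardiness 18
#146: 98→104, due 43, tardiness 61
#153: 104→108, due 29, tardiness 79
#160: 108→122, due 72, tardiness 50
Late repairs: 5.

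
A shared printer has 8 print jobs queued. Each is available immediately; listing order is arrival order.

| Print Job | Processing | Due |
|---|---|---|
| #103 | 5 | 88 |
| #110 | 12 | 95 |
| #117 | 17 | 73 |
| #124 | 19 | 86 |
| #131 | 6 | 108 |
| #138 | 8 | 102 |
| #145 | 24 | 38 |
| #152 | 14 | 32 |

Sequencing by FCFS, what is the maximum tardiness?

73

FIFO (arrival order): #103 #110 #117 #124 #131 #138 #145 #152.
#103: 0→5, due 88, tardiness 0
#110: 5→17, due 95, tardiness 0
#117: 17→34, due 73, tardiness 0
#124: 34→53, due 86, tardiness 0
#131: 53→59, due 108, tardiness 0
#138: 59→67, due 102, tardiness 0
#145: 67→91, due 38, tardiness 53
#152: 91→105, due 32, tardiness 73
Maximum = 73.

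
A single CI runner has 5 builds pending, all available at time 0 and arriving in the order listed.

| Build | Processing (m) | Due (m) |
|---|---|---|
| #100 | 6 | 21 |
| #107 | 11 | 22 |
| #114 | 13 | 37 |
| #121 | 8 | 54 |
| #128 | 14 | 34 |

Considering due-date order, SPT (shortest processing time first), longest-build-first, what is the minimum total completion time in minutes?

EDD (increasing due date): #100 #107 #128 #114 #121.
#100: 0→6
#107: 6→17
#128: 17→31
#114: 31→44
#121: 44→52
Sum = 6+17+31+44+52 = 150.
SPT (increasing processing time): #100 #121 #107 #114 #128.
#100: 0→6
#121: 6→14
#107: 14→25
#114: 25→38
#128: 38→52
Sum = 6+14+25+38+52 = 135.
LPT (decreasing processing time): #128 #114 #107 #121 #100.
#128: 0→14
#114: 14→27
#107: 27→38
#121: 38→46
#100: 46→52
Sum = 14+27+38+46+52 = 177.
EDD 150, SPT 135, LPT 177 → minimum 135.

135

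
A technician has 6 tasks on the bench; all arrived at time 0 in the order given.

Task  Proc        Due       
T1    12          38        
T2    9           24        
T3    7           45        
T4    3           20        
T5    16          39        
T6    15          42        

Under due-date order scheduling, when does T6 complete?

EDD (increasing due date): T4 T2 T1 T5 T6 T3.
T4: 0→3
T2: 3→12
T1: 12→24
T5: 24→40
T6: 40→55

55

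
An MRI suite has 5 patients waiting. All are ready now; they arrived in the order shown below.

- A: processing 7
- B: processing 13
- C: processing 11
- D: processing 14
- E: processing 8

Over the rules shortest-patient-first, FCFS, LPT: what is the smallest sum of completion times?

140

SPT (increasing processing time): A E C B D.
A: 0→7
E: 7→15
C: 15→26
B: 26→39
D: 39→53
Sum = 7+15+26+39+53 = 140.
FIFO (arrival order): A B C D E.
A: 0→7
B: 7→20
C: 20→31
D: 31→45
E: 45→53
Sum = 7+20+31+45+53 = 156.
LPT (decreasing processing time): D B C E A.
D: 0→14
B: 14→27
C: 27→38
E: 38→46
A: 46→53
Sum = 14+27+38+46+53 = 178.
SPT 140, FIFO 156, LPT 178 → minimum 140.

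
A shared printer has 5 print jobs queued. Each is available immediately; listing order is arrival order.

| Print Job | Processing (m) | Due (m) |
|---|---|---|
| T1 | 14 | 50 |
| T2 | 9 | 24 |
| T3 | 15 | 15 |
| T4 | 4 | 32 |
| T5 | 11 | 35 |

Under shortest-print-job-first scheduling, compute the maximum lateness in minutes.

38

SPT (increasing processing time): T4 T2 T5 T1 T3.
T4: 0→4, due 32, lateness -28
T2: 4→13, due 24, lateness -11
T5: 13→24, due 35, lateness -11
T1: 24→38, due 50, lateness -12
T3: 38→53, due 15, lateness 38
Maximum = 38.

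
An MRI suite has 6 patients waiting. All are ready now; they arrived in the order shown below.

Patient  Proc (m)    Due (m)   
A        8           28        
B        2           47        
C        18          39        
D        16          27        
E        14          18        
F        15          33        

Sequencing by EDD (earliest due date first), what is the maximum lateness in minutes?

32

EDD (increasing due date): E D A F C B.
E: 0→14, due 18, lateness -4
D: 14→30, due 27, lateness 3
A: 30→38, due 28, lateness 10
F: 38→53, due 33, lateness 20
C: 53→71, due 39, lateness 32
B: 71→73, due 47, lateness 26
Maximum = 32.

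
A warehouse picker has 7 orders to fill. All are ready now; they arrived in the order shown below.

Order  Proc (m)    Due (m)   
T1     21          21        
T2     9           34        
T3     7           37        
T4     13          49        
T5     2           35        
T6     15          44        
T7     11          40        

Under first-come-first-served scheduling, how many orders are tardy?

4

FIFO (arrival order): T1 T2 T3 T4 T5 T6 T7.
T1: 0→21, due 21, tardiness 0
T2: 21→30, due 34, tardiness 0
T3: 30→37, due 37, tardiness 0
T4: 37→50, due 49, tardiness 1
T5: 50→52, due 35, tardiness 17
T6: 52→67, due 44, tardiness 23
T7: 67→78, due 40, tardiness 38
Late orders: 4.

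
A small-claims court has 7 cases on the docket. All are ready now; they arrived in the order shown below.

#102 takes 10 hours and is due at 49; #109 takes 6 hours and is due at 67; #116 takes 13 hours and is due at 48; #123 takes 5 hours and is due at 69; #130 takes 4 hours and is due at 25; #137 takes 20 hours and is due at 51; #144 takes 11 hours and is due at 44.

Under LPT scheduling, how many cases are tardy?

LPT (decreasing processing time): #137 #116 #144 #102 #109 #123 #130.
#137: 0→20, due 51, tardiness 0
#116: 20→33, due 48, tardiness 0
#144: 33→44, due 44, tardiness 0
#102: 44→54, due 49, tardiness 5
#109: 54→60, due 67, tardiness 0
#123: 60→65, due 69, tardiness 0
#130: 65→69, due 25, tardiness 44
Late cases: 2.

2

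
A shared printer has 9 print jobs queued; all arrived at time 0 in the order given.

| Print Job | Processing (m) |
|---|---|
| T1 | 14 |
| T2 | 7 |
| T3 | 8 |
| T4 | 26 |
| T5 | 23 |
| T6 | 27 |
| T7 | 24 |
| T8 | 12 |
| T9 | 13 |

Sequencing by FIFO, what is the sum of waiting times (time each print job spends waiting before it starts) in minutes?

FIFO (arrival order): T1 T2 T3 T4 T5 T6 T7 T8 T9.
T1: waits 0, runs 0→14
T2: waits 14, runs 14→21
T3: waits 21, runs 21→29
T4: waits 29, runs 29→55
T5: waits 55, runs 55→78
T6: waits 78, runs 78→105
T7: waits 105, runs 105→129
T8: waits 129, runs 129→141
T9: waits 141, runs 141→154
Sum = 0+14+21+29+55+78+105+129+141 = 572.

572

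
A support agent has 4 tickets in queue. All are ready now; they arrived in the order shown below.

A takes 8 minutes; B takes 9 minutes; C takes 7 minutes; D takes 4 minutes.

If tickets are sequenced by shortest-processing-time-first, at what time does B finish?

SPT (increasing processing time): D C A B.
D: 0→4
C: 4→11
A: 11→19
B: 19→28

28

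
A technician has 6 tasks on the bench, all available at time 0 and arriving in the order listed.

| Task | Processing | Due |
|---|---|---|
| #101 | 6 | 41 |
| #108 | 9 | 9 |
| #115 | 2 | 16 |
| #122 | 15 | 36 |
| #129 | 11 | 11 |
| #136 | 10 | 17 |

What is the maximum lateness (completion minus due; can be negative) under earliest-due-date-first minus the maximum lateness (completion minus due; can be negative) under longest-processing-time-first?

-22

EDD (increasing due date): #108 #129 #115 #136 #122 #101.
#108: 0→9, due 9, lateness 0
#129: 9→20, due 11, lateness 9
#115: 20→22, due 16, lateness 6
#136: 22→32, due 17, lateness 15
#122: 32→47, due 36, lateness 11
#101: 47→53, due 41, lateness 12
Maximum = 15.
LPT (decreasing processing time): #122 #129 #136 #108 #101 #115.
#122: 0→15, due 36, lateness -21
#129: 15→26, due 11, lateness 15
#136: 26→36, due 17, lateness 19
#108: 36→45, due 9, lateness 36
#101: 45→51, due 41, lateness 10
#115: 51→53, due 16, lateness 37
Maximum = 37.
Difference = 15 − 37 = -22.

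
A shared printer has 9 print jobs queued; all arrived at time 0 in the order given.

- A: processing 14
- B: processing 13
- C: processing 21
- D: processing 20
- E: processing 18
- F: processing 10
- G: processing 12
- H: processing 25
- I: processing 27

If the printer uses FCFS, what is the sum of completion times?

FIFO (arrival order): A B C D E F G H I.
A: 0→14
B: 14→27
C: 27→48
D: 48→68
E: 68→86
F: 86→96
G: 96→108
H: 108→133
I: 133→160
Sum = 14+27+48+68+86+96+108+133+160 = 740.

740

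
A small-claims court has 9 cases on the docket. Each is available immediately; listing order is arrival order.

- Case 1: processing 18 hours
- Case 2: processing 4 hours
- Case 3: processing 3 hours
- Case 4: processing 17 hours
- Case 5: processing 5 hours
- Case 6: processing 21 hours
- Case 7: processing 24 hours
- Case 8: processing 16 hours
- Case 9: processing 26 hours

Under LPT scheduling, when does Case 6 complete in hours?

LPT (decreasing processing time): Case 9 Case 7 Case 6 Case 1 Case 4 Case 8 Case 5 Case 2 Case 3.
Case 9: 0→26
Case 7: 26→50
Case 6: 50→71

71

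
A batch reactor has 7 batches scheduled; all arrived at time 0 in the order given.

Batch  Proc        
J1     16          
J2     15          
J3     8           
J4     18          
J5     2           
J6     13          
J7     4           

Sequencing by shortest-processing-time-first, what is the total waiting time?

149

SPT (increasing processing time): J5 J7 J3 J6 J2 J1 J4.
J5: waits 0, runs 0→2
J7: waits 2, runs 2→6
J3: waits 6, runs 6→14
J6: waits 14, runs 14→27
J2: waits 27, runs 27→42
J1: waits 42, runs 42→58
J4: waits 58, runs 58→76
Sum = 0+2+6+14+27+42+58 = 149.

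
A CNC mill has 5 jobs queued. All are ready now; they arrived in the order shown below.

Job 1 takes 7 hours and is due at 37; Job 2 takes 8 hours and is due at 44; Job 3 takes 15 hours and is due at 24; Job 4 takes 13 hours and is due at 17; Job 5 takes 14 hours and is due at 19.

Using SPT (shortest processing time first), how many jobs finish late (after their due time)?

3

SPT (increasing processing time): Job 1 Job 2 Job 4 Job 5 Job 3.
Job 1: 0→7, due 37, tardiness 0
Job 2: 7→15, due 44, tardiness 0
Job 4: 15→28, due 17, tardiness 11
Job 5: 28→42, due 19, tardiness 23
Job 3: 42→57, due 24, tardiness 33
Late jobs: 3.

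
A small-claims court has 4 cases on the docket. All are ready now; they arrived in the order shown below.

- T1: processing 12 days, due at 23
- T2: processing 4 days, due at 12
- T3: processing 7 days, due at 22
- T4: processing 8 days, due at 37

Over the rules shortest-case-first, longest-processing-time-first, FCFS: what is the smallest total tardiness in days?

SPT (increasing processing time): T2 T3 T4 T1.
T2: 0→4, due 12, tardiness 0
T3: 4→11, due 22, tardiness 0
T4: 11→19, due 37, tardiness 0
T1: 19→31, due 23, tardiness 8
Sum = 0+0+0+8 = 8.
LPT (decreasing processing time): T1 T4 T3 T2.
T1: 0→12, due 23, tardiness 0
T4: 12→20, due 37, tardiness 0
T3: 20→27, due 22, tardiness 5
T2: 27→31, due 12, tardiness 19
Sum = 0+0+5+19 = 24.
FIFO (arrival order): T1 T2 T3 T4.
T1: 0→12, due 23, tardiness 0
T2: 12→16, due 12, tardiness 4
T3: 16→23, due 22, tardiness 1
T4: 23→31, due 37, tardiness 0
Sum = 0+4+1+0 = 5.
SPT 8, LPT 24, FIFO 5 → minimum 5.

5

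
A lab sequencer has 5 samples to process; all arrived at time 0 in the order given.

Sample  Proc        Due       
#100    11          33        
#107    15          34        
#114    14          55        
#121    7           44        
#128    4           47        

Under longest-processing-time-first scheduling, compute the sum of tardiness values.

LPT (decreasing processing time): #107 #114 #100 #121 #128.
#107: 0→15, due 34, tardiness 0
#114: 15→29, due 55, tardiness 0
#100: 29→40, due 33, tardiness 7
#121: 40→47, due 44, tardiness 3
#128: 47→51, due 47, tardiness 4
Sum = 0+0+7+3+4 = 14.

14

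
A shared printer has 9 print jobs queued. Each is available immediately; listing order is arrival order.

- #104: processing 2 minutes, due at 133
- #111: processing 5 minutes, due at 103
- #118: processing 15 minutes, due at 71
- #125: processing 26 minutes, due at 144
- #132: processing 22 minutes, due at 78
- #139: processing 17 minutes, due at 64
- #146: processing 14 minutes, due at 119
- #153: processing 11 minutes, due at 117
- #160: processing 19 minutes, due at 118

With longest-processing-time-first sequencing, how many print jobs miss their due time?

LPT (decreasing processing time): #125 #132 #160 #139 #118 #146 #153 #111 #104.
#125: 0→26, due 144, tardiness 0
#132: 26→48, due 78, tardiness 0
#160: 48→67, due 118, tardiness 0
#139: 67→84, due 64, tardiness 20
#118: 84→99, due 71, tardiness 28
#146: 99→113, due 119, tardiness 0
#153: 113→124, due 117, tardiness 7
#111: 124→129, due 103, tardiness 26
#104: 129→131, due 133, tardiness 0
Late print jobs: 4.

4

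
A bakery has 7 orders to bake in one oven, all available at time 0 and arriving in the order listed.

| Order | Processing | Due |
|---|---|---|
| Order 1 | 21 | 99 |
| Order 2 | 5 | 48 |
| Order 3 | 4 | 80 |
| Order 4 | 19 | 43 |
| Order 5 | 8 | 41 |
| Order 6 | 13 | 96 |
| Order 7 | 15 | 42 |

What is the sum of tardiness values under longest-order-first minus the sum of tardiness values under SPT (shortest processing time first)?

62

LPT (decreasing processing time): Order 1 Order 4 Order 7 Order 6 Order 5 Order 2 Order 3.
Order 1: 0→21, due 99, tardiness 0
Order 4: 21→40, due 43, tardiness 0
Order 7: 40→55, due 42, tardiness 13
Order 6: 55→68, due 96, tardiness 0
Order 5: 68→76, due 41, tardiness 35
Order 2: 76→81, due 48, tardiness 33
Order 3: 81→85, due 80, tardiness 5
Sum = 0+0+13+0+35+33+5 = 86.
SPT (increasing processing time): Order 3 Order 2 Order 5 Order 6 Order 7 Order 4 Order 1.
Order 3: 0→4, due 80, tardiness 0
Order 2: 4→9, due 48, tardiness 0
Order 5: 9→17, due 41, tardiness 0
Order 6: 17→30, due 96, tardiness 0
Order 7: 30→45, due 42, tardiness 3
Order 4: 45→64, due 43, tardiness 21
Order 1: 64→85, due 99, tardiness 0
Sum = 0+0+0+0+3+21+0 = 24.
Difference = 86 − 24 = 62.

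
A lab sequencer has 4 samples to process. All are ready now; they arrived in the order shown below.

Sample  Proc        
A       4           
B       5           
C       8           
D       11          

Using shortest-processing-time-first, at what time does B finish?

SPT (increasing processing time): A B C D.
A: 0→4
B: 4→9

9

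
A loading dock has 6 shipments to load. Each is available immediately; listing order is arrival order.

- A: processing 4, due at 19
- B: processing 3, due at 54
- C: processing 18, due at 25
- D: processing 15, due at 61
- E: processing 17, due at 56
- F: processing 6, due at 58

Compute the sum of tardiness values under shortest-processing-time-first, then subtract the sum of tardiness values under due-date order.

SPT (increasing processing time): B A F D E C.
B: 0→3, due 54, tardiness 0
A: 3→7, due 19, tardiness 0
F: 7→13, due 58, tardiness 0
D: 13→28, due 61, tardiness 0
E: 28→45, due 56, tardiness 0
C: 45→63, due 25, tardiness 38
Sum = 0+0+0+0+0+38 = 38.
EDD (increasing due date): A C B E F D.
A: 0→4, due 19, tardiness 0
C: 4→22, due 25, tardiness 0
B: 22→25, due 54, tardiness 0
E: 25→42, due 56, tardiness 0
F: 42→48, due 58, tardiness 0
D: 48→63, due 61, tardiness 2
Sum = 0+0+0+0+0+2 = 2.
Difference = 38 − 2 = 36.

36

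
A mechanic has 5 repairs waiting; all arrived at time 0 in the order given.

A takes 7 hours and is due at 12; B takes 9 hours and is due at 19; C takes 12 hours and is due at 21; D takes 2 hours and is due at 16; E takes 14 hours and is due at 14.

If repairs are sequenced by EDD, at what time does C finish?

EDD (increasing due date): A E D B C.
A: 0→7
E: 7→21
D: 21→23
B: 23→32
C: 32→44

44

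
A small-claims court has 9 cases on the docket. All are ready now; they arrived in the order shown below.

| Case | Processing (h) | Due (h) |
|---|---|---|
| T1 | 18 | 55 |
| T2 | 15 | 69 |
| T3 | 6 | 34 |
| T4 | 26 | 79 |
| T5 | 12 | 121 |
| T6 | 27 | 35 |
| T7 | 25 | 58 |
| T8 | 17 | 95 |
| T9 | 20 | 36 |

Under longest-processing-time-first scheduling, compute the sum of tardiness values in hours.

431

LPT (decreasing processing time): T6 T4 T7 T9 T1 T8 T2 T5 T3.
T6: 0→27, due 35, tardiness 0
T4: 27→53, due 79, tardiness 0
T7: 53→78, due 58, tardiness 20
T9: 78→98, due 36, tardiness 62
T1: 98→116, due 55, tardiness 61
T8: 116→133, due 95, tardiness 38
T2: 133→148, due 69, tardiness 79
T5: 148→160, due 121, tardiness 39
T3: 160→166, due 34, tardiness 132
Sum = 0+0+20+62+61+38+79+39+132 = 431.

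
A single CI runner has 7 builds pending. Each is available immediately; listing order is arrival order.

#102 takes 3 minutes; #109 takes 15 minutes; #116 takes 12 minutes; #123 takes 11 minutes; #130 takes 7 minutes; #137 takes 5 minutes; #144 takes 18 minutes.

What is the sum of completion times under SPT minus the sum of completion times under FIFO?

-50

SPT (increasing processing time): #102 #137 #130 #123 #116 #109 #144.
#102: 0→3
#137: 3→8
#130: 8→15
#123: 15→26
#116: 26→38
#109: 38→53
#144: 53→71
Sum = 3+8+15+26+38+53+71 = 214.
FIFO (arrival order): #102 #109 #116 #123 #130 #137 #144.
#102: 0→3
#109: 3→18
#116: 18→30
#123: 30→41
#130: 41→48
#137: 48→53
#144: 53→71
Sum = 3+18+30+41+48+53+71 = 264.
Difference = 214 − 264 = -50.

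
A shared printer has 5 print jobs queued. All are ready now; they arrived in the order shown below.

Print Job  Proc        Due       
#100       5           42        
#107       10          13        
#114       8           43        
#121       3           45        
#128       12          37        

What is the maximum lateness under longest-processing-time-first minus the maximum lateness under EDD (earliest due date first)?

12

LPT (decreasing processing time): #128 #107 #114 #100 #121.
#128: 0→12, due 37, lateness -25
#107: 12→22, due 13, lateness 9
#114: 22→30, due 43, lateness -13
#100: 30→35, due 42, lateness -7
#121: 35→38, due 45, lateness -7
Maximum = 9.
EDD (increasing due date): #107 #128 #100 #114 #121.
#107: 0→10, due 13, lateness -3
#128: 10→22, due 37, lateness -15
#100: 22→27, due 42, lateness -15
#114: 27→35, due 43, lateness -8
#121: 35→38, due 45, lateness -7
Maximum = -3.
Difference = 9 − -3 = 12.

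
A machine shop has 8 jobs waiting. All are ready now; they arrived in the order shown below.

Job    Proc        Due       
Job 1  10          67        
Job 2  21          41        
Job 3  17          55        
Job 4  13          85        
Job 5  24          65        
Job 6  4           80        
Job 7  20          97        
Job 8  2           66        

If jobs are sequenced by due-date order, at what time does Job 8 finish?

EDD (increasing due date): Job 2 Job 3 Job 5 Job 8 Job 1 Job 6 Job 4 Job 7.
Job 2: 0→21
Job 3: 21→38
Job 5: 38→62
Job 8: 62→64

64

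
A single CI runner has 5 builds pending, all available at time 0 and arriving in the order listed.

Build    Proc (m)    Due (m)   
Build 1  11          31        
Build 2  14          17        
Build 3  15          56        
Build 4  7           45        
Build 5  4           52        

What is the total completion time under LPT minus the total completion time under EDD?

24

LPT (decreasing processing time): Build 3 Build 2 Build 1 Build 4 Build 5.
Build 3: 0→15
Build 2: 15→29
Build 1: 29→40
Build 4: 40→47
Build 5: 47→51
Sum = 15+29+40+47+51 = 182.
EDD (increasing due date): Build 2 Build 1 Build 4 Build 5 Build 3.
Build 2: 0→14
Build 1: 14→25
Build 4: 25→32
Build 5: 32→36
Build 3: 36→51
Sum = 14+25+32+36+51 = 158.
Difference = 182 − 158 = 24.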